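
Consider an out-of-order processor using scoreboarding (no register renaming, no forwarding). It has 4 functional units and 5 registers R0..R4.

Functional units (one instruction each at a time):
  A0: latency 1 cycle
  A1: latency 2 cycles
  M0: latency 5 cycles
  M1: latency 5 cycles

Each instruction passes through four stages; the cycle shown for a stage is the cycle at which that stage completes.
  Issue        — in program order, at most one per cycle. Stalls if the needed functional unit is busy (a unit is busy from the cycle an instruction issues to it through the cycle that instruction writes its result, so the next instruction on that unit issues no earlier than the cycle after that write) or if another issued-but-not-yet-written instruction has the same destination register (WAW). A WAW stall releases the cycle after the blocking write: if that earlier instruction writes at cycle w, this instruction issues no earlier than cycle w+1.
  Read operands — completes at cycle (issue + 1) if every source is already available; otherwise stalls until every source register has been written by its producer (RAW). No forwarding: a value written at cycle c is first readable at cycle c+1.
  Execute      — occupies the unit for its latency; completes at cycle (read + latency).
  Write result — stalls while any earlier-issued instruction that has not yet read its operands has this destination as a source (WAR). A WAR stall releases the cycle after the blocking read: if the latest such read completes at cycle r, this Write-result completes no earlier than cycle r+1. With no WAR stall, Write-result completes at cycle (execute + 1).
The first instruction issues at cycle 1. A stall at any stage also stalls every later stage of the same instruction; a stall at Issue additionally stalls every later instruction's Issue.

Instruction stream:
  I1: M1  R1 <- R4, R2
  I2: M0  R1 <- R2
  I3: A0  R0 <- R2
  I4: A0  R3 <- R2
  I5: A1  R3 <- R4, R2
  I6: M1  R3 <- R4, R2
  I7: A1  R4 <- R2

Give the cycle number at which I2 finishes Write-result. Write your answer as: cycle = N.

cycle = 16

  I1 | 1 | 2 | 7 | 8
  I2 | 9 | 10 | 15 | 16   WAW R1: wait I1 write@8
  I3 | 10 | 11 | 12 | 13
  I4 | 14 | 15 | 16 | 17   struct: A0 busy until I3 writes@13
  I5 | 18 | 19 | 21 | 22   WAW R3: wait I4 write@17
  I6 | 23 | 24 | 29 | 30   WAW R3: wait I5 write@22
  I7 | 24 | 25 | 27 | 28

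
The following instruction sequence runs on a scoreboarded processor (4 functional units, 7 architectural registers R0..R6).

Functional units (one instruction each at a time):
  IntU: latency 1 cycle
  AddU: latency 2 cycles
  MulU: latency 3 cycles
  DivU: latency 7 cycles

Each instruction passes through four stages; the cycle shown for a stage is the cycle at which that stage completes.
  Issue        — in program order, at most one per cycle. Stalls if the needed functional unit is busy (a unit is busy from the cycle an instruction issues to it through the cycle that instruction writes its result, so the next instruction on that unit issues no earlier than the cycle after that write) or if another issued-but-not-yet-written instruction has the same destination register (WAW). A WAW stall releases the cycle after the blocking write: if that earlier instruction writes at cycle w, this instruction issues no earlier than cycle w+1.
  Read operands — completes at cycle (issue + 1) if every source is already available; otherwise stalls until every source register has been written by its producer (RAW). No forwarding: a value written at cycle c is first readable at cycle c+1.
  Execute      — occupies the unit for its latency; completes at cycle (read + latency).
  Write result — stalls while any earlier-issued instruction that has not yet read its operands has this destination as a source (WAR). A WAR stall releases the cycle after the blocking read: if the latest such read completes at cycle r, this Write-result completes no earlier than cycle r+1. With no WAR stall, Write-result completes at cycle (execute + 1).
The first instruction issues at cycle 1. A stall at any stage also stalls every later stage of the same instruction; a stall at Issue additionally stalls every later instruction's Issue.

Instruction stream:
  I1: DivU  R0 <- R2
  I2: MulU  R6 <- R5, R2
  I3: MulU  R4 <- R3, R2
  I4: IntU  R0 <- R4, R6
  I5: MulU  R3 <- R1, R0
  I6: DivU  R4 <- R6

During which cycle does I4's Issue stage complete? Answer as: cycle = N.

cycle 1: I1 issues→DivU
cycle 2: I1 reads; I2 issues→MulU
cycle 3: I2 reads
cycle 6: I2 exec-done
cycle 7: I2 writes R6
cycle 8: I3 issues→MulU
cycle 9: I1 exec-done; I3 reads
cycle 10: I1 writes R0
cycle 11: I4 issues→IntU
cycle 12: I3 exec-done
cycle 13: I3 writes R4
cycle 14: I4 reads; I5 issues→MulU
cycle 15: I4 exec-done; I6 issues→DivU
cycle 16: I4 writes R0; I6 reads
cycle 17: I5 reads
cycle 20: I5 exec-done
cycle 21: I5 writes R3
cycle 23: I6 exec-done
cycle 24: I6 writes R4

cycle = 11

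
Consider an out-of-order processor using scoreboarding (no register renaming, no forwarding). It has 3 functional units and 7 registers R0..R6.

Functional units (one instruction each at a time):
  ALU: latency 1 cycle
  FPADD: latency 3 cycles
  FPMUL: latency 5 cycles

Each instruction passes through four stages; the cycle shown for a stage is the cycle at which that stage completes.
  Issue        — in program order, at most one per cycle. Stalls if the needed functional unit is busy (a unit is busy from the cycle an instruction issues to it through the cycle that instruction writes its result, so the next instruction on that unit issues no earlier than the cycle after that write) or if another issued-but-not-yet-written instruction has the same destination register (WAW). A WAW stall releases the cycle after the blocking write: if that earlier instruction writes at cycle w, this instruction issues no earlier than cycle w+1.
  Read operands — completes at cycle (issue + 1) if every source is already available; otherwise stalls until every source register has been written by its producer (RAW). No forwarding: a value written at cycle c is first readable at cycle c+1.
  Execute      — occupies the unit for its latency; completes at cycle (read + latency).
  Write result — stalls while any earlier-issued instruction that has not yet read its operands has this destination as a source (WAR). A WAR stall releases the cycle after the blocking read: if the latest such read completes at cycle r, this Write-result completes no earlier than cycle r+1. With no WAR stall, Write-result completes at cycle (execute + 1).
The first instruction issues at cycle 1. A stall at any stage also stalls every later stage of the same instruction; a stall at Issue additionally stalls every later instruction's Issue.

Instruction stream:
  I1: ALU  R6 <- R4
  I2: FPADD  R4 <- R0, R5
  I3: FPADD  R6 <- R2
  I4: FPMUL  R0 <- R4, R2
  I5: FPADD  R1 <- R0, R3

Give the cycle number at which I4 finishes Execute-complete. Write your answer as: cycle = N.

cycle = 15

1) issue 1, read 2, done 3, write 4
2) issue 2, read 3, done 6, write 7
3) issue 8, read 9, done 12, write 13  <struct: FPADD busy until I2 writes@7>
4) issue 9, read 10, done 15, write 16
5) issue 14, read 17, done 20, write 21  <struct: FPADD busy until I3 writes@13 / RAW R0: wait I4 write@16>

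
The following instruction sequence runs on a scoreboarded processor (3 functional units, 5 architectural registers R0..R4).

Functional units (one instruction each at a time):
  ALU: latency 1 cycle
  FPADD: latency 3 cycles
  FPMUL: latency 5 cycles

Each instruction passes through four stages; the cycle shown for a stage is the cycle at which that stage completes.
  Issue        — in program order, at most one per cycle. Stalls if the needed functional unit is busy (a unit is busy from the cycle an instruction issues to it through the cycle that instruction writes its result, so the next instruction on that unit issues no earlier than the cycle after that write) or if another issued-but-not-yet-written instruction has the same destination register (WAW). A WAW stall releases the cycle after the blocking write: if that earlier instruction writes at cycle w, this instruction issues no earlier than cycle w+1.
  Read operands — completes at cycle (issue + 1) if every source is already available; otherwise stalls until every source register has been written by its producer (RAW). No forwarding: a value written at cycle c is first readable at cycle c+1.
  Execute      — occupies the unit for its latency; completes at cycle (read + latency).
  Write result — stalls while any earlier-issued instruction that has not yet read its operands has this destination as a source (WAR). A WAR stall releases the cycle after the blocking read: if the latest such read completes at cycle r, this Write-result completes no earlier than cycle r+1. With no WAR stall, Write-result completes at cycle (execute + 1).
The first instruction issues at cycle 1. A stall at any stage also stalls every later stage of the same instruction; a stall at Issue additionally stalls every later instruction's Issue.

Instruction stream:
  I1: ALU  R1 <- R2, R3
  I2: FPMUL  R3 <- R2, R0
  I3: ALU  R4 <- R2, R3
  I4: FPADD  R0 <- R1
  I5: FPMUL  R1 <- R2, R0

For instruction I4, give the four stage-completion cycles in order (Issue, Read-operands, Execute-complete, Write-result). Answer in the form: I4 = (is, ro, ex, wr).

I4 = (6, 7, 10, 11)

[I1] 1/2/3/4
[I2] 2/3/8/9
[I3] 5/10/11/12  (struct: ALU busy until I1 writes@4; RAW R3: wait I2 write@9)
[I4] 6/7/10/11
[I5] 10/12/17/18  (struct: FPMUL busy until I2 writes@9; RAW R0: wait I4 write@11)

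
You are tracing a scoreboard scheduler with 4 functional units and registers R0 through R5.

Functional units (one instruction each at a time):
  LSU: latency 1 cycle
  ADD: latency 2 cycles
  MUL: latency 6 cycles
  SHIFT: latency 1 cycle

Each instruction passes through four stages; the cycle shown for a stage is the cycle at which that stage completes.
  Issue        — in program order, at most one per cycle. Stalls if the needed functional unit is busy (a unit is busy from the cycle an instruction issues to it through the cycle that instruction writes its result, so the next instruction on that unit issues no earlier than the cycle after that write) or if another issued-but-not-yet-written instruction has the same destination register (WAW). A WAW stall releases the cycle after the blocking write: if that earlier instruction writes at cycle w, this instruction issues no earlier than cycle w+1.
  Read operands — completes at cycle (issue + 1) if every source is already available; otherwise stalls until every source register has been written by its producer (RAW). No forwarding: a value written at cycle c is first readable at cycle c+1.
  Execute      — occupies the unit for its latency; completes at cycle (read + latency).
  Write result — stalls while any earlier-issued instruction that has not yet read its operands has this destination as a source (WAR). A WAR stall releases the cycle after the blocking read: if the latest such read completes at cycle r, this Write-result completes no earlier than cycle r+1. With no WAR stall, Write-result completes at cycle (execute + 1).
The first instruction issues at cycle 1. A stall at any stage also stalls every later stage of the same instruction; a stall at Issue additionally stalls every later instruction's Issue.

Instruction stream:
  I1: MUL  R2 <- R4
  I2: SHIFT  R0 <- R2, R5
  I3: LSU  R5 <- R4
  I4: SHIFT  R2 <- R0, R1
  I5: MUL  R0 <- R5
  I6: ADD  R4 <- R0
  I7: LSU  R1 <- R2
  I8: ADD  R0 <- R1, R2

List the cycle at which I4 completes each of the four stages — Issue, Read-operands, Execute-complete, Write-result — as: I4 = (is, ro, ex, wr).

I4 = (13, 14, 15, 16)

cycle 1: I1 dispatched to MUL
cycle 2: I1 operands ready · I2 dispatched to SHIFT
cycle 3: I3 dispatched to LSU
cycle 4: I3 operands ready
cycle 5: I3 complete
cycle 8: I1 complete
cycle 9: R2←I1
cycle 10: I2 operands ready
cycle 11: I2 complete · R5←I3
cycle 12: R0←I2
cycle 13: I4 dispatched to SHIFT
cycle 14: I4 operands ready · I5 dispatched to MUL
cycle 15: I4 complete · I5 operands ready · I6 dispatched to ADD
cycle 16: R2←I4 · I7 dispatched to LSU
cycle 17: I7 operands ready
cycle 18: I7 complete
cycle 19: R1←I7
cycle 21: I5 complete
cycle 22: R0←I5
cycle 23: I6 operands ready
cycle 25: I6 complete
cycle 26: R4←I6
cycle 27: I8 dispatched to ADD
cycle 28: I8 operands ready
cycle 30: I8 complete
cycle 31: R0←I8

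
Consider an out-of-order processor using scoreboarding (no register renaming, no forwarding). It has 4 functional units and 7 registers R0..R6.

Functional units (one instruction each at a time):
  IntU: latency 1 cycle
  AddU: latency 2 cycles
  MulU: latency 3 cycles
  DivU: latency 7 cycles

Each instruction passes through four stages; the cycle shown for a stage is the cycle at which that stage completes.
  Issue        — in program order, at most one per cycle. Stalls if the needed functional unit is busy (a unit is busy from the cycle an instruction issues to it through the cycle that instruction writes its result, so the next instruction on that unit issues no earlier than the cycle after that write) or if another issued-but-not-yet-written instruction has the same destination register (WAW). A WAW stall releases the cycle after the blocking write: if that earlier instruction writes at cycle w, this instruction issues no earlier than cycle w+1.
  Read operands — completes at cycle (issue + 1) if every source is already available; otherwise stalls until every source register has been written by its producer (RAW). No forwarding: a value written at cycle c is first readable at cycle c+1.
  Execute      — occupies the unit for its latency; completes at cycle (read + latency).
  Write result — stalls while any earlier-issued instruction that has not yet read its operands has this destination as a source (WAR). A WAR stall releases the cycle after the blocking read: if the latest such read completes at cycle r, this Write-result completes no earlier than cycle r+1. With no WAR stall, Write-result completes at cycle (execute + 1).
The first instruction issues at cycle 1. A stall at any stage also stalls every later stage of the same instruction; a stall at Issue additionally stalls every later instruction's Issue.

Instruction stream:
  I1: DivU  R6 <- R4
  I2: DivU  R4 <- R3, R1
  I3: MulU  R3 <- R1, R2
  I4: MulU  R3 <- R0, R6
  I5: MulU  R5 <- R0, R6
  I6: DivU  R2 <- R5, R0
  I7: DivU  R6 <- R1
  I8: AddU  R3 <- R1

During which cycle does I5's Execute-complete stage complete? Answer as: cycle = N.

cycle = 28

[I1] 1/2/9/10
[I2] 11/12/19/20  (struct: DivU busy until I1 writes@10)
[I3] 12/13/16/17
[I4] 18/19/22/23  (struct: MulU busy until I3 writes@17)
[I5] 24/25/28/29  (struct: MulU busy until I4 writes@23)
[I6] 25/30/37/38  (RAW R5: wait I5 write@29)
[I7] 39/40/47/48  (struct: DivU busy until I6 writes@38)
[I8] 40/41/43/44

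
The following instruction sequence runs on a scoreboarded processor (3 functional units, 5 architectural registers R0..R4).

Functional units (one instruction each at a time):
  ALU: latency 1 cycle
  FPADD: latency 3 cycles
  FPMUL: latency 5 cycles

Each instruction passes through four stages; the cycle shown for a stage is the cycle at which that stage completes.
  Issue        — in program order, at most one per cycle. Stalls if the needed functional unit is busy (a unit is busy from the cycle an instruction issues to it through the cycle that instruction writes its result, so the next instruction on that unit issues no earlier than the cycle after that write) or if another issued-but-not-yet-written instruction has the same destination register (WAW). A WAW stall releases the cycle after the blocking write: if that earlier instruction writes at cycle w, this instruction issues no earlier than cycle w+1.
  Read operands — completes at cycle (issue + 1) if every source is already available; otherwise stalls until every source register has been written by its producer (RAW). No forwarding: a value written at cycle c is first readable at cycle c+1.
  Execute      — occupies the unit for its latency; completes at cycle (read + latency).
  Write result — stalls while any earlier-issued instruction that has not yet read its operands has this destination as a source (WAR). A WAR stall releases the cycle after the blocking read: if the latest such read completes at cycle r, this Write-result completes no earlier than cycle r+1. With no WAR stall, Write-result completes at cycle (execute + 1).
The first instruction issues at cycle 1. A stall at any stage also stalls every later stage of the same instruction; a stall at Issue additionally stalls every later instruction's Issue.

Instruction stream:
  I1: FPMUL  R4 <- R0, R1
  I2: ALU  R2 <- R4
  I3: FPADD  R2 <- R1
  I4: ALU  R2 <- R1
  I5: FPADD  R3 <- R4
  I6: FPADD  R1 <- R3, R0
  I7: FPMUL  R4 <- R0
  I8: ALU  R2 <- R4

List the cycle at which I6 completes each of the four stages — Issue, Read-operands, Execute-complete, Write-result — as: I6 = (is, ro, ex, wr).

I6 = (25, 26, 29, 30)

cycle 1: I1→FPMUL
cycle 2: I1 RO; I2→ALU
cycle 7: I1 EX
cycle 8: I1 WR R4
cycle 9: I2 RO
cycle 10: I2 EX
cycle 11: I2 WR R2
cycle 12: I3→FPADD
cycle 13: I3 RO
cycle 16: I3 EX
cycle 17: I3 WR R2
cycle 18: I4→ALU
cycle 19: I4 RO; I5→FPADD
cycle 20: I4 EX; I5 RO
cycle 21: I4 WR R2
cycle 23: I5 EX
cycle 24: I5 WR R3
cycle 25: I6→FPADD
cycle 26: I6 RO; I7→FPMUL
cycle 27: I7 RO; I8→ALU
cycle 29: I6 EX
cycle 30: I6 WR R1
cycle 32: I7 EX
cycle 33: I7 WR R4
cycle 34: I8 RO
cycle 35: I8 EX
cycle 36: I8 WR R2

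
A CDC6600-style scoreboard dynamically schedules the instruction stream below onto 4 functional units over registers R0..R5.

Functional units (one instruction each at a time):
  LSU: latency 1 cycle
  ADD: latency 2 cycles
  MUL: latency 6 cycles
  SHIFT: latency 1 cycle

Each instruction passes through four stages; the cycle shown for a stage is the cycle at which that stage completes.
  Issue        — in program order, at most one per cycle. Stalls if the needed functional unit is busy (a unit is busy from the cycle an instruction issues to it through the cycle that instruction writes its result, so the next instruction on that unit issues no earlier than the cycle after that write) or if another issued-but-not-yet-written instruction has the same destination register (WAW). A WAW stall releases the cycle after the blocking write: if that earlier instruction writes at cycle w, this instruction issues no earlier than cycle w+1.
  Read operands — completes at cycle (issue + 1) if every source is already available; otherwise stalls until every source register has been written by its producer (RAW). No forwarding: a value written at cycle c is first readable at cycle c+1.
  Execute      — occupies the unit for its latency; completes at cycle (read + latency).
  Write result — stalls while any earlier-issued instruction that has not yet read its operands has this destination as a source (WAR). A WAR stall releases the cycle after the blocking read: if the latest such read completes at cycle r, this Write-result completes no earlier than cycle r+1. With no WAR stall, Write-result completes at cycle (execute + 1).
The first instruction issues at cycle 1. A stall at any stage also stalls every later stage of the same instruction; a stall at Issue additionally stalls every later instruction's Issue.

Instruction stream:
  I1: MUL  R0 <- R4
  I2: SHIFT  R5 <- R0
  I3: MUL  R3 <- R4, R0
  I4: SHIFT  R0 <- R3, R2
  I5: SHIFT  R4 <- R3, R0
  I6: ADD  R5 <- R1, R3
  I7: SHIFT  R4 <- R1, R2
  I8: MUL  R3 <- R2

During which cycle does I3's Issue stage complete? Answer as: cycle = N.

cycle = 10

[I1] 1/2/8/9
[I2] 2/10/11/12  (RAW R0: wait I1 write@9)
[I3] 10/11/17/18  (struct: MUL busy until I1 writes@9)
[I4] 13/19/20/21  (struct: SHIFT busy until I2 writes@12; RAW R3: wait I3 write@18)
[I5] 22/23/24/25  (struct: SHIFT busy until I4 writes@21)
[I6] 23/24/26/27
[I7] 26/27/28/29  (struct: SHIFT busy until I5 writes@25)
[I8] 27/28/34/35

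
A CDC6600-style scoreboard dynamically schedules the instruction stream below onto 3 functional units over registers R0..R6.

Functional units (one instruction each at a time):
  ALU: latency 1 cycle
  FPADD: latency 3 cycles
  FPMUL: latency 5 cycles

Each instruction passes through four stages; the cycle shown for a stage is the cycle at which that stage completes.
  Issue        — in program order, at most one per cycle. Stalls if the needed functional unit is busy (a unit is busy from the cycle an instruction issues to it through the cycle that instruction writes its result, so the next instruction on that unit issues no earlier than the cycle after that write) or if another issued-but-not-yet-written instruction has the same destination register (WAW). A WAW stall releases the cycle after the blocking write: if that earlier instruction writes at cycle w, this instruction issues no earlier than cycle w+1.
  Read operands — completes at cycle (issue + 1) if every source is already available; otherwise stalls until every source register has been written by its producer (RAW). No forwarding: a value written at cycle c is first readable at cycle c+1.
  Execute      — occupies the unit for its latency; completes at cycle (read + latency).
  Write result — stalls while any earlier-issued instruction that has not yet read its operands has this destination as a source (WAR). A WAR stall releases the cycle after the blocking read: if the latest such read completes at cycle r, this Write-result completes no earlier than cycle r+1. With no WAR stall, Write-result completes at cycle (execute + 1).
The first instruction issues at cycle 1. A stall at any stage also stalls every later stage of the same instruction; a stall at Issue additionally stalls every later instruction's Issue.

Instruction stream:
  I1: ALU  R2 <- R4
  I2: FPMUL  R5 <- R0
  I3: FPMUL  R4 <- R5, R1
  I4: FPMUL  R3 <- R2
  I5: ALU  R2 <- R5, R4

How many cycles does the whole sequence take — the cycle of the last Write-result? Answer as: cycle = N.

[1] I1→ALU
[2] I1 RO; I2→FPMUL
[3] I1 EX; I2 RO
[4] I1 WR R2
[8] I2 EX
[9] I2 WR R5
[10] I3→FPMUL
[11] I3 RO
[16] I3 EX
[17] I3 WR R4
[18] I4→FPMUL
[19] I4 RO; I5→ALU
[20] I5 RO
[21] I5 EX
[22] I5 WR R2
[24] I4 EX
[25] I4 WR R3

cycle = 25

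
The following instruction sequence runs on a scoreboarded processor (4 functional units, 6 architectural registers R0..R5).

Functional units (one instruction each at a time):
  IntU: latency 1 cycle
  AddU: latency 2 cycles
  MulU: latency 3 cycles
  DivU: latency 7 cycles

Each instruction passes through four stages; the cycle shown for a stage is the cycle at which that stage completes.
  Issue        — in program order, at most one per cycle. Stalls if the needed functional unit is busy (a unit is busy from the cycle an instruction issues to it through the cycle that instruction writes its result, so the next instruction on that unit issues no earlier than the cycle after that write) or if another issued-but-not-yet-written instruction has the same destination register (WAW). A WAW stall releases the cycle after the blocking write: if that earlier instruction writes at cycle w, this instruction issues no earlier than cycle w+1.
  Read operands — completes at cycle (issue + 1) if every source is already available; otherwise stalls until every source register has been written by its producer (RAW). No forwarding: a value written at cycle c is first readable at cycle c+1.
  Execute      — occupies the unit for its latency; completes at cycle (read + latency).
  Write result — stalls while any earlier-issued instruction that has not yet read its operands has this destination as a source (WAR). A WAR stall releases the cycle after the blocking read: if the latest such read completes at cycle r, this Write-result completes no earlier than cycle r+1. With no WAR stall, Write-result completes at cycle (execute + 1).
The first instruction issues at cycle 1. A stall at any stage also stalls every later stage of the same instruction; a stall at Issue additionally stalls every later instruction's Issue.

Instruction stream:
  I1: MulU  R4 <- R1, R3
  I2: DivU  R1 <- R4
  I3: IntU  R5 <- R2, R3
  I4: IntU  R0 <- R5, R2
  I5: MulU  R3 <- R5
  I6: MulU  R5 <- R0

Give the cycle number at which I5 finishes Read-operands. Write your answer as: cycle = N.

t=1  I1→MulU
t=2  I1 RO, I2→DivU
t=3  I3→IntU
t=4  I3 RO
t=5  I1 EX, I3 EX
t=6  I1 WR R4, I3 WR R5
t=7  I2 RO, I4→IntU
t=8  I4 RO, I5→MulU
t=9  I4 EX, I5 RO
t=10  I4 WR R0
t=12  I5 EX
t=13  I5 WR R3
t=14  I2 EX, I6→MulU
t=15  I2 WR R1, I6 RO
t=18  I6 EX
t=19  I6 WR R5

cycle = 9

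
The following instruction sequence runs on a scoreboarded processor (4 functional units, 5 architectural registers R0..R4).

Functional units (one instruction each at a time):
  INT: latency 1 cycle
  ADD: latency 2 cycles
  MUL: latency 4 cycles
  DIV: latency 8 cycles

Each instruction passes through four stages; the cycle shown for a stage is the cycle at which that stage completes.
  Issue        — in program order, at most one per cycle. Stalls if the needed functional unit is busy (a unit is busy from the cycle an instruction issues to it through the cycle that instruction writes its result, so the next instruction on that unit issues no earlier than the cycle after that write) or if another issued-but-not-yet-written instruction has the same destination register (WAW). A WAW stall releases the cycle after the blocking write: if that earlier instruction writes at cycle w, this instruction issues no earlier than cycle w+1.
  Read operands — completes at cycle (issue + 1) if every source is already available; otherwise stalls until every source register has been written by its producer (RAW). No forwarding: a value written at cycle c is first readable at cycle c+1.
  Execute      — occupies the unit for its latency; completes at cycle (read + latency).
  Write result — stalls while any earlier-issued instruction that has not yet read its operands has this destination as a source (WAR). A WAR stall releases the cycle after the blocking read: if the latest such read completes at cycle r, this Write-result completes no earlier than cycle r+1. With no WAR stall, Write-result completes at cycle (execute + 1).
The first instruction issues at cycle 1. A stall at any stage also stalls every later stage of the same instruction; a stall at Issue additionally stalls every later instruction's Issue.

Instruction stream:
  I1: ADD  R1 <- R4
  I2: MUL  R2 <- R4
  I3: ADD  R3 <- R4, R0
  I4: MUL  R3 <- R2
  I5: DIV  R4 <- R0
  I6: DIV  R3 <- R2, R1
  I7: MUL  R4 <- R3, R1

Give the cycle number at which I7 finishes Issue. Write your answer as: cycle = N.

[1] I1 dispatched to ADD
[2] I1 operands ready | I2 dispatched to MUL
[3] I2 operands ready
[4] I1 complete
[5] R1←I1
[6] I3 dispatched to ADD
[7] I2 complete | I3 operands ready
[8] R2←I2
[9] I3 complete
[10] R3←I3
[11] I4 dispatched to MUL
[12] I4 operands ready | I5 dispatched to DIV
[13] I5 operands ready
[16] I4 complete
[17] R3←I4
[21] I5 complete
[22] R4←I5
[23] I6 dispatched to DIV
[24] I6 operands ready | I7 dispatched to MUL
[32] I6 complete
[33] R3←I6
[34] I7 operands ready
[38] I7 complete
[39] R4←I7

cycle = 24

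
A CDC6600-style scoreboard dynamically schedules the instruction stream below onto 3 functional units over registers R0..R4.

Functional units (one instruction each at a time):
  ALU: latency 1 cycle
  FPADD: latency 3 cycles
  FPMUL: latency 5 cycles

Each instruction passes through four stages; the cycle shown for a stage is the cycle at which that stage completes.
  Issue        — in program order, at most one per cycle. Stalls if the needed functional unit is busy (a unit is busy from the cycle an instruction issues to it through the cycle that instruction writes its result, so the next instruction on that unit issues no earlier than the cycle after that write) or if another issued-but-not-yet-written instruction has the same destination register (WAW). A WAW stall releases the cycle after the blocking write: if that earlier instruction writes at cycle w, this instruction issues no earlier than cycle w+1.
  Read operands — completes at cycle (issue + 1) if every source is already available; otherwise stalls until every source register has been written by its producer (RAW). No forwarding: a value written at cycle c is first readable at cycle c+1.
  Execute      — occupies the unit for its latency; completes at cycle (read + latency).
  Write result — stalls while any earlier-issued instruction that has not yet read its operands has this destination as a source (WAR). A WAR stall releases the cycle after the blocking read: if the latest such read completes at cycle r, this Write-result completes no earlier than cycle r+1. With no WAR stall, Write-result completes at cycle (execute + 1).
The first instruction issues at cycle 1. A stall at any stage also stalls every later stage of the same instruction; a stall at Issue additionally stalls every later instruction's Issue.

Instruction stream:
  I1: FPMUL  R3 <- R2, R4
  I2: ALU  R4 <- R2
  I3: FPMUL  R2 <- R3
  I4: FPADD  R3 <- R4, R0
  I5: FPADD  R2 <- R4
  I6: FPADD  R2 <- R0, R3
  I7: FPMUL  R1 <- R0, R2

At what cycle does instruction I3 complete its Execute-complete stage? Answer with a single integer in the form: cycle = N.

1) issue 1, read 2, done 7, write 8
2) issue 2, read 3, done 4, write 5
3) issue 9, read 10, done 15, write 16  <struct: FPMUL busy until I1 writes@8>
4) issue 10, read 11, done 14, write 15
5) issue 17, read 18, done 21, write 22  <WAW R2: wait I3 write@16>
6) issue 23, read 24, done 27, write 28  <struct: FPADD busy until I5 writes@22>
7) issue 24, read 29, done 34, write 35  <RAW R2: wait I6 write@28>

cycle = 15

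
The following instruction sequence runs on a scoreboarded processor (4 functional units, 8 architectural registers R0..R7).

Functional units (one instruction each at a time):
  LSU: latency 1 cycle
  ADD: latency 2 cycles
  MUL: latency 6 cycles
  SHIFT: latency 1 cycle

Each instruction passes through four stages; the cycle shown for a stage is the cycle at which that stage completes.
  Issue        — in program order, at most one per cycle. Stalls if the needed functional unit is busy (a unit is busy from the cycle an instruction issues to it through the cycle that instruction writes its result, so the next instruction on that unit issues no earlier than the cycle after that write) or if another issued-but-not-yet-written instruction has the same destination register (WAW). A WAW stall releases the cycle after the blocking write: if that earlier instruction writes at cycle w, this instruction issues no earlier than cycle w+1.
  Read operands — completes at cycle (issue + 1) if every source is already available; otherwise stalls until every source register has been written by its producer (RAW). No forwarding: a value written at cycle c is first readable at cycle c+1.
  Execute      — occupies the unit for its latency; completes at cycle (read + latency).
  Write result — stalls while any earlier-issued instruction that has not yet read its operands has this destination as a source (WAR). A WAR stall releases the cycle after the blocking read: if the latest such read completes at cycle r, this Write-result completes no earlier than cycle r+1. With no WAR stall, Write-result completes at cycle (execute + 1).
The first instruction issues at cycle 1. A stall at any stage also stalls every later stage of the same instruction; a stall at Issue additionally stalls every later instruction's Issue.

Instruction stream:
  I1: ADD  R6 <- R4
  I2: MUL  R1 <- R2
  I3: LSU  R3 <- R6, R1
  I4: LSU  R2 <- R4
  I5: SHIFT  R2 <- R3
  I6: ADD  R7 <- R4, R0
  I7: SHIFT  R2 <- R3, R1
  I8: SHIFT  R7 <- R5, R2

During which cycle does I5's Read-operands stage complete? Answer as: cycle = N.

I1: IS=1 RO=2 EX=4 WR=5
I2: IS=2 RO=3 EX=9 WR=10
I3: IS=3 RO=11 EX=12 WR=13  [RAW R1: wait I2 write@10]
I4: IS=14 RO=15 EX=16 WR=17  [struct: LSU busy until I3 writes@13]
I5: IS=18 RO=19 EX=20 WR=21  [WAW R2: wait I4 write@17]
I6: IS=19 RO=20 EX=22 WR=23
I7: IS=22 RO=23 EX=24 WR=25  [struct: SHIFT busy until I5 writes@21]
I8: IS=26 RO=27 EX=28 WR=29  [struct: SHIFT busy until I7 writes@25]

cycle = 19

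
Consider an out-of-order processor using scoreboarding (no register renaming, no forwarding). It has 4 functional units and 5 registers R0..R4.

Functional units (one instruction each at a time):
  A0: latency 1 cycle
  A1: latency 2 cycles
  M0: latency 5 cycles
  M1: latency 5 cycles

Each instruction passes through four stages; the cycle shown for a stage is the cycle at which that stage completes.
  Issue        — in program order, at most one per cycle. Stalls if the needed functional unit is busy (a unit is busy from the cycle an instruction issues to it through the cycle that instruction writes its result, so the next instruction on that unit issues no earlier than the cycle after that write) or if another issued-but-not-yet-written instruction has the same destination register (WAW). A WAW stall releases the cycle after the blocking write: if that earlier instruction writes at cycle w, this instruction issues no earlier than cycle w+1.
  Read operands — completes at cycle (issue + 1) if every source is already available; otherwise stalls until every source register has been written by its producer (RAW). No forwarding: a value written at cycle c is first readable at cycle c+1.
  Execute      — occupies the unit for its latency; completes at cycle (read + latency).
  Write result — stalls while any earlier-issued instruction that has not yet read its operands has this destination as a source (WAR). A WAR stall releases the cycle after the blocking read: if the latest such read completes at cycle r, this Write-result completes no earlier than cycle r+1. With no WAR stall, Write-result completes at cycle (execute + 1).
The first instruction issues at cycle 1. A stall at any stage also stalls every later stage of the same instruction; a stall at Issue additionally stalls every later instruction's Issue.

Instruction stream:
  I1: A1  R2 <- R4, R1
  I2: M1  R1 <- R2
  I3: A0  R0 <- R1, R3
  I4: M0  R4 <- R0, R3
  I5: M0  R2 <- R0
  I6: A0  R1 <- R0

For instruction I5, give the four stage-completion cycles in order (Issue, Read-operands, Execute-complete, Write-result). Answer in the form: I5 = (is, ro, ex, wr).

I1: IS=1 RO=2 EX=4 WR=5
I2: IS=2 RO=6 EX=11 WR=12  [RAW R2: wait I1 write@5]
I3: IS=3 RO=13 EX=14 WR=15  [RAW R1: wait I2 write@12]
I4: IS=4 RO=16 EX=21 WR=22  [RAW R0: wait I3 write@15]
I5: IS=23 RO=24 EX=29 WR=30  [struct: M0 busy until I4 writes@22]
I6: IS=24 RO=25 EX=26 WR=27

I5 = (23, 24, 29, 30)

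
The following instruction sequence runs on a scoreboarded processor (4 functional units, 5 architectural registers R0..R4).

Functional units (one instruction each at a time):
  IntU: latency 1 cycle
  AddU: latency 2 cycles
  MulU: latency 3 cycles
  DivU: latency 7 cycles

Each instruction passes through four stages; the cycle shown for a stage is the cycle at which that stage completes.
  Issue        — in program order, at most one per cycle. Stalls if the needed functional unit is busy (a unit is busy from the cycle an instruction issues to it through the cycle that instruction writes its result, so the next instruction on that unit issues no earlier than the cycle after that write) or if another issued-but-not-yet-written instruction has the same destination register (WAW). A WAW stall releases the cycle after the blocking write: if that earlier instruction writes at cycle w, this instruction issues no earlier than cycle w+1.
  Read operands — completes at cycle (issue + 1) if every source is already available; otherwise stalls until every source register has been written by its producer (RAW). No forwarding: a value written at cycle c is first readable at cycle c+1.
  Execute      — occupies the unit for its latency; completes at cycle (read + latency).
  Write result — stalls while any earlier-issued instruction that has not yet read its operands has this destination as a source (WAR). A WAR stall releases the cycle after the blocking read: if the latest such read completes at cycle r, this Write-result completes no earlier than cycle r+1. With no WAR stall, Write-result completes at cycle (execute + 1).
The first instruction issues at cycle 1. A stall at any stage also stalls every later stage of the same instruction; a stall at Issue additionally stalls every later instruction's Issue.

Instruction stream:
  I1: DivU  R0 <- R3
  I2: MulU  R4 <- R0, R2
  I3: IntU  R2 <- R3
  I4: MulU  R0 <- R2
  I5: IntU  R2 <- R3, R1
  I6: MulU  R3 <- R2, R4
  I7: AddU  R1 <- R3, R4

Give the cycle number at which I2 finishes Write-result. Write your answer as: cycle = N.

cycle 1: I1→DivU
cycle 2: I1 RO, I2→MulU
cycle 3: I3→IntU
cycle 4: I3 RO
cycle 5: I3 EX
cycle 9: I1 EX
cycle 10: I1 WR R0
cycle 11: I2 RO
cycle 12: I3 WR R2
cycle 14: I2 EX
cycle 15: I2 WR R4
cycle 16: I4→MulU
cycle 17: I4 RO, I5→IntU
cycle 18: I5 RO
cycle 19: I5 EX
cycle 20: I4 EX, I5 WR R2
cycle 21: I4 WR R0
cycle 22: I6→MulU
cycle 23: I6 RO, I7→AddU
cycle 26: I6 EX
cycle 27: I6 WR R3
cycle 28: I7 RO
cycle 30: I7 EX
cycle 31: I7 WR R1

cycle = 15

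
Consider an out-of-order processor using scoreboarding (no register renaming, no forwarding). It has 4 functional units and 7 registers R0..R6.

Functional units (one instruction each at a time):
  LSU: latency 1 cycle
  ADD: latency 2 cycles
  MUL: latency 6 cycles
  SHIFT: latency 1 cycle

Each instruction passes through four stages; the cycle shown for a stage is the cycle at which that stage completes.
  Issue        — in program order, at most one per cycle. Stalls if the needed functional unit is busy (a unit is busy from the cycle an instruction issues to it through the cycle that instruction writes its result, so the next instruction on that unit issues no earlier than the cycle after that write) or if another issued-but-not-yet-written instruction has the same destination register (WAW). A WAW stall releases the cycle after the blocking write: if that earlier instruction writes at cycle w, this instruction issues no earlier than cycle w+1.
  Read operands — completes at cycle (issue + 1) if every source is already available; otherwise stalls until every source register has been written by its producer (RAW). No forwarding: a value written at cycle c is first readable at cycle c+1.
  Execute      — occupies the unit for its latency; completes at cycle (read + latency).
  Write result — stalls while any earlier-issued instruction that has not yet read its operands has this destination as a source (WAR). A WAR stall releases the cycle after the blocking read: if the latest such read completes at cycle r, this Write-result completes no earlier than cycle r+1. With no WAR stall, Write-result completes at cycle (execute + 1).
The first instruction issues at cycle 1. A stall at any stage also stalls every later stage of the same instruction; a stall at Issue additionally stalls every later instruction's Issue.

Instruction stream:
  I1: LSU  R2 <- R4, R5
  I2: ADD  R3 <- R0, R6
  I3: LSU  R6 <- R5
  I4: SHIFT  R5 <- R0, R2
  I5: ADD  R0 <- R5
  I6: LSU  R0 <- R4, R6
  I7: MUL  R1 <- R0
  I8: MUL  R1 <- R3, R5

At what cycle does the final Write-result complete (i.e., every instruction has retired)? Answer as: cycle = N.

I1: IS=1 RO=2 EX=3 WR=4
I2: IS=2 RO=3 EX=5 WR=6
I3: IS=5 RO=6 EX=7 WR=8  [struct: LSU busy until I1 writes@4]
I4: IS=6 RO=7 EX=8 WR=9
I5: IS=7 RO=10 EX=12 WR=13  [RAW R5: wait I4 write@9]
I6: IS=14 RO=15 EX=16 WR=17  [WAW R0: wait I5 write@13]
I7: IS=15 RO=18 EX=24 WR=25  [RAW R0: wait I6 write@17]
I8: IS=26 RO=27 EX=33 WR=34  [struct: MUL busy until I7 writes@25]

cycle = 34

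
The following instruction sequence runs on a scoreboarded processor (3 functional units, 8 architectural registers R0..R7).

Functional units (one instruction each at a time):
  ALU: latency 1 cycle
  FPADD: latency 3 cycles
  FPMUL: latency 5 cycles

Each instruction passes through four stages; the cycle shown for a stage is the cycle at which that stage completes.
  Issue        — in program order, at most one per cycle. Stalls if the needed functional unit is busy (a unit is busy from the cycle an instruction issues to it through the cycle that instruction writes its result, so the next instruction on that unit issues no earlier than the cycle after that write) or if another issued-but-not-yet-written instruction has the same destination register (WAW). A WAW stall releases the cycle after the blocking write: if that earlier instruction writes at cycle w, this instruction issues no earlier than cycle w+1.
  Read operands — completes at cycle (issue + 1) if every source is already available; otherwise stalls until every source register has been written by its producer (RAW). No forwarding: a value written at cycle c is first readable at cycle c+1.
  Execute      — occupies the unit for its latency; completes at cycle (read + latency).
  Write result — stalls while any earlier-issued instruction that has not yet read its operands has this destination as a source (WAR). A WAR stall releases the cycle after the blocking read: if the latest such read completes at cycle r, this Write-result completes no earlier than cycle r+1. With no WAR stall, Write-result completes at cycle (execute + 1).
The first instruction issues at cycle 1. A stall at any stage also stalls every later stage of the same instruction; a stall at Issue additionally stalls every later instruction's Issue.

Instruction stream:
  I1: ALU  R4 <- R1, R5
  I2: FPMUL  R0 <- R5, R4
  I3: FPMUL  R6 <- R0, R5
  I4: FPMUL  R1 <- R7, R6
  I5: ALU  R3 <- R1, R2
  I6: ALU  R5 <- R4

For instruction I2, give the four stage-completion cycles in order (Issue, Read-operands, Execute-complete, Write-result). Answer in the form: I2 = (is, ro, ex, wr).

I2 = (2, 5, 10, 11)

[1] I1→ALU
[2] I1 RO, I2→FPMUL
[3] I1 EX
[4] I1 WR R4
[5] I2 RO
[10] I2 EX
[11] I2 WR R0
[12] I3→FPMUL
[13] I3 RO
[18] I3 EX
[19] I3 WR R6
[20] I4→FPMUL
[21] I4 RO, I5→ALU
[26] I4 EX
[27] I4 WR R1
[28] I5 RO
[29] I5 EX
[30] I5 WR R3
[31] I6→ALU
[32] I6 RO
[33] I6 EX
[34] I6 WR R5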